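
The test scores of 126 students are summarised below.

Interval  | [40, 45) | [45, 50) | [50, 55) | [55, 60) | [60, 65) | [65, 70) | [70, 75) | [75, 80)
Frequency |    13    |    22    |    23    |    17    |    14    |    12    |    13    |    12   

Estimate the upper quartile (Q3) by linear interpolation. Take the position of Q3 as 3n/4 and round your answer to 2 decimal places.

Cumulative frequencies: 13, 35, 58, 75, 89, 101, 114, 126
n = 126; position = 3n/4 = 94.5.
This falls in the class [65, 70): L = 65, F = 89, f = 12, h = 5.
Upper quartile ≈ 65 + ((94.5 − 89) / 12) × 5 = 67.2917

67.29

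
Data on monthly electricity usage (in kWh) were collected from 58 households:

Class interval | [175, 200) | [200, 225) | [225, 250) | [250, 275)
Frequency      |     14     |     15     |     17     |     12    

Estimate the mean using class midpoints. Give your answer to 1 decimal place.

224.1

Midpoints: 187.5, 212.5, 237.5, 262.5
Σfm = 14×187.5 + 15×212.5 + 17×237.5 + 12×262.5 = 13000
n = Σf = 58
Mean = 13000 / 58 = 224.1379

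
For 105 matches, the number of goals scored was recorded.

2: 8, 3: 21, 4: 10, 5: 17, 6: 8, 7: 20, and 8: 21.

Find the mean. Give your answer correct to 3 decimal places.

5.333

Values: 2, 3, 4, 5, 6, 7, 8
Σfx = 8×2 + 21×3 + 10×4 + 17×5 + 8×6 + 20×7 + 21×8 = 560
n = Σf = 105
Mean = 560 / 105 = 5.3333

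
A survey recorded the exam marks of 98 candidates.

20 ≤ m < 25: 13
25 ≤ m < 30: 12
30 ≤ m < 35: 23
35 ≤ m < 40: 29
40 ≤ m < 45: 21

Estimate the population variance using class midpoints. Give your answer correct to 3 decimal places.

Midpoints: 22.5, 27.5, 32.5, 37.5, 42.5
n = 98, Σfm = 3350, mean = 34.1837
Σfm² = 118662.5
Σf(m − x̄)² = Σfm² − (Σfm)²/n = 118662.5 − 3350²/98 = 4147.1939
Population variance = 4147.1939 / 98 = 42.3183

42.318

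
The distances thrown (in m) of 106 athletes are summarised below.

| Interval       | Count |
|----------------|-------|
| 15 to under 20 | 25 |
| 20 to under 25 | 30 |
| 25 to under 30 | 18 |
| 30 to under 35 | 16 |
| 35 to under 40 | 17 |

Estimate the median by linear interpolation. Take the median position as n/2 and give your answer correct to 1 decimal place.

Cumulative frequencies: 25, 55, 73, 89, 106
n = 106; position = n/2 = 53.
This falls in the class 20 to under 25: L = 20, F = 25, f = 30, h = 5.
Median ≈ 20 + ((53 − 25) / 30) × 5 = 24.6667

24.7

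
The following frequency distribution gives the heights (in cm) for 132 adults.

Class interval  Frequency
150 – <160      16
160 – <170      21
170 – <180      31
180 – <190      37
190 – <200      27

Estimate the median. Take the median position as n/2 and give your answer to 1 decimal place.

Cumulative frequencies: 16, 37, 68, 105, 132
n = 132; position = n/2 = 66.
This falls in the class 170 – <180: L = 170, F = 37, f = 31, h = 10.
Median ≈ 170 + ((66 − 37) / 31) × 10 = 179.3548

179.4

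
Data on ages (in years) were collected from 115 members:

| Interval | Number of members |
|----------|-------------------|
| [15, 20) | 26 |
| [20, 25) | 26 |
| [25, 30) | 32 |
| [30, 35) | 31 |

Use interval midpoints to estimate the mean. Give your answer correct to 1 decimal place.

25.5

Midpoints: 17.5, 22.5, 27.5, 32.5
Σfm = 26×17.5 + 26×22.5 + 32×27.5 + 31×32.5 = 2927.5
n = Σf = 115
Mean = 2927.5 / 115 = 25.4565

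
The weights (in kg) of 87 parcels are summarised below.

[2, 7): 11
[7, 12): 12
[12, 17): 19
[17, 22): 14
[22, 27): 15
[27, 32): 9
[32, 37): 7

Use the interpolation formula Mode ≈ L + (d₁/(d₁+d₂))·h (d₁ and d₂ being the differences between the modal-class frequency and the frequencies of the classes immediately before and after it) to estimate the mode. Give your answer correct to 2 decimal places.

Modal class: [12, 17) (highest frequency 19).
d₁ = 19 − 12 = 7, d₂ = 19 − 14 = 5
Mode ≈ 12 + (7/(7+5)) × 5 = 12 + 2.9167 = 14.9167

14.92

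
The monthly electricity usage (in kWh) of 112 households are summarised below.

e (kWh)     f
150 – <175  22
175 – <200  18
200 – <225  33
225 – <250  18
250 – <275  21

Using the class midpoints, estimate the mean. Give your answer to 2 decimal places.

Midpoints: 162.5, 187.5, 212.5, 237.5, 262.5
Σfm = 22×162.5 + 18×187.5 + 33×212.5 + 18×237.5 + 21×262.5 = 23750
n = Σf = 112
Mean = 23750 / 112 = 212.0536

212.05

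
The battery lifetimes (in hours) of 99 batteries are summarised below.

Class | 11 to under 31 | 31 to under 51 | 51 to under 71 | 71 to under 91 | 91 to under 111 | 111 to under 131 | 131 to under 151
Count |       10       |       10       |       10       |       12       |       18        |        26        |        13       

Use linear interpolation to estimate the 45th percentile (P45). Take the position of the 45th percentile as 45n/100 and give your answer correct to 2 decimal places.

93.83

Cumulative frequencies: 10, 20, 30, 42, 60, 86, 99
n = 99; position = 45n/100 = 44.55.
This falls in the class 91 to under 111: L = 91, F = 42, f = 18, h = 20.
45th percentile ≈ 91 + ((44.55 − 42) / 18) × 20 = 93.8333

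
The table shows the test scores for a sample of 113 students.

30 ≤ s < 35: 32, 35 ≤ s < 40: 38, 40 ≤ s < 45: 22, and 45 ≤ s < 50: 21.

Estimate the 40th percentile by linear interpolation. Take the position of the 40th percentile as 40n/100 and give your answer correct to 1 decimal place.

Cumulative frequencies: 32, 70, 92, 113
n = 113; position = 40n/100 = 45.2.
This falls in the class 35 ≤ s < 40: L = 35, F = 32, f = 38, h = 5.
40th percentile ≈ 35 + ((45.2 − 32) / 38) × 5 = 36.7368

36.7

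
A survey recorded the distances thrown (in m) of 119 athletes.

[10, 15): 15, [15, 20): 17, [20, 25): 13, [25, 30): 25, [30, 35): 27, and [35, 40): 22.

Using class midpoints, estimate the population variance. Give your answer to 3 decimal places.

Midpoints: 12.5, 17.5, 22.5, 27.5, 32.5, 37.5
n = 119, Σfm = 3167.5, mean = 26.6176
Σfm² = 92493.75
Σf(m − x̄)² = Σfm² − (Σfm)²/n = 92493.75 − 3167.5²/119 = 8182.3529
Population variance = 8182.3529 / 119 = 68.7593

68.759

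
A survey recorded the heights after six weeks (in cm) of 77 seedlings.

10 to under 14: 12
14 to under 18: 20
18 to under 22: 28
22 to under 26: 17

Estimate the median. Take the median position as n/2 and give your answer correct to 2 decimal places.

Cumulative frequencies: 12, 32, 60, 77
n = 77; position = n/2 = 38.5.
This falls in the class 18 to under 22: L = 18, F = 32, f = 28, h = 4.
Median ≈ 18 + ((38.5 − 32) / 28) × 4 = 18.9286

18.93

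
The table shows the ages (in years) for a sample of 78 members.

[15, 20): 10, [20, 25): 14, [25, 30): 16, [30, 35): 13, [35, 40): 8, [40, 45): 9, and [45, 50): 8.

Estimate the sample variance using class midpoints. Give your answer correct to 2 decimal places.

Midpoints: 17.5, 22.5, 27.5, 32.5, 37.5, 42.5, 47.5
n = 78, Σfm = 2415, mean = 30.9615
Σfm² = 81537.5
Σf(m − x̄)² = Σfm² − (Σfm)²/n = 81537.5 − 2415²/78 = 6765.3846
Sample variance = 6765.3846 / 77 = 87.8621

87.86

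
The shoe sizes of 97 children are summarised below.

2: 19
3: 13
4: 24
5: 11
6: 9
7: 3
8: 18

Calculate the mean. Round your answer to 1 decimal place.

Values: 2, 3, 4, 5, 6, 7, 8
Σfx = 19×2 + 13×3 + 24×4 + 11×5 + 9×6 + 3×7 + 18×8 = 447
n = Σf = 97
Mean = 447 / 97 = 4.6082

4.6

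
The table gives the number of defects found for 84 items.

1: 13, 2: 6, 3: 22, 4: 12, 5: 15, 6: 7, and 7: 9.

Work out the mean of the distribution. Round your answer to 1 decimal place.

Values: 1, 2, 3, 4, 5, 6, 7
Σfx = 13×1 + 6×2 + 22×3 + 12×4 + 15×5 + 7×6 + 9×7 = 319
n = Σf = 84
Mean = 319 / 84 = 3.7976

3.8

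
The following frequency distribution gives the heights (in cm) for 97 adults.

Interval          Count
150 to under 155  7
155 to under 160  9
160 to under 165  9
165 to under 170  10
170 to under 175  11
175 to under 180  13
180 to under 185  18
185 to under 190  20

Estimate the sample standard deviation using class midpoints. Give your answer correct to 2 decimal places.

11.38

Midpoints: 152.5, 157.5, 162.5, 167.5, 172.5, 177.5, 182.5, 187.5
n = 97, Σfm = 16862.5, mean = 173.8402
Σfm² = 2943806.25
Σf(m − x̄)² = Σfm² − (Σfm)²/n = 2943806.25 − 16862.5²/97 = 12425.7732
Sample variance = 12425.7732 / 96 = 129.4351
Standard deviation = √129.4351 = 11.3770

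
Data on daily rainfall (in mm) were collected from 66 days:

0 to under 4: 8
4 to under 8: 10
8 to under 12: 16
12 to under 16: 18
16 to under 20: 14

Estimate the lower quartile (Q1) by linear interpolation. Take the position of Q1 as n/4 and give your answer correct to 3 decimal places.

Cumulative frequencies: 8, 18, 34, 52, 66
n = 66; position = n/4 = 16.5.
This falls in the class 4 to under 8: L = 4, F = 8, f = 10, h = 4.
Lower quartile ≈ 4 + ((16.5 − 8) / 10) × 4 = 7.4000

7.400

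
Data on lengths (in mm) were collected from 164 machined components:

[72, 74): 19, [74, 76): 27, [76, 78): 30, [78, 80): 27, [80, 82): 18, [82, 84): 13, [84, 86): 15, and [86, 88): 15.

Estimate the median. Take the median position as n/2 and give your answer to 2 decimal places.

Cumulative frequencies: 19, 46, 76, 103, 121, 134, 149, 164
n = 164; position = n/2 = 82.
This falls in the class [78, 80): L = 78, F = 76, f = 27, h = 2.
Median ≈ 78 + ((82 − 76) / 27) × 2 = 78.4444

78.44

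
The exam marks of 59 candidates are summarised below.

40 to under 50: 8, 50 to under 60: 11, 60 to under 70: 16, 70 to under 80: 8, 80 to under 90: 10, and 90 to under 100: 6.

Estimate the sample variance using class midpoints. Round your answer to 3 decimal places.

239.451

Midpoints: 45, 55, 65, 75, 85, 95
n = 59, Σfm = 4025, mean = 68.2203
Σfm² = 288475
Σf(m − x̄)² = Σfm² − (Σfm)²/n = 288475 − 4025²/59 = 13888.1356
Sample variance = 13888.1356 / 58 = 239.4506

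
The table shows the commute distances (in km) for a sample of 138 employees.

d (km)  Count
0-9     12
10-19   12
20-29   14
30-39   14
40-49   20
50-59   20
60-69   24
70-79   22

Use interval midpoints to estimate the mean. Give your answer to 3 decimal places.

Midpoints: 4.5, 14.5, 24.5, 34.5, 44.5, 54.5, 64.5, 74.5
Σfm = 12×4.5 + 12×14.5 + 14×24.5 + 14×34.5 + 20×44.5 + 20×54.5 + 24×64.5 + 22×74.5 = 6221
n = Σf = 138
Mean = 6221 / 138 = 45.0797

45.080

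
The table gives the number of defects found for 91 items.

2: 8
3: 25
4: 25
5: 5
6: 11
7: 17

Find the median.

Cumulative frequencies: 8, 33, 58, 63, 74, 91
n = 91, so the median is the value in position (n+1)/2 = 46.
Position 46 falls at value 4.

4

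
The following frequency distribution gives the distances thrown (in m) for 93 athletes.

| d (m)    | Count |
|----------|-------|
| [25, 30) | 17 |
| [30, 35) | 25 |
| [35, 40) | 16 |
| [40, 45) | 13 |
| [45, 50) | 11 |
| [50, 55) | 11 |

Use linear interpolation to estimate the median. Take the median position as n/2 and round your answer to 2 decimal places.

36.41

Cumulative frequencies: 17, 42, 58, 71, 82, 93
n = 93; position = n/2 = 46.5.
This falls in the class [35, 40): L = 35, F = 42, f = 16, h = 5.
Median ≈ 35 + ((46.5 − 42) / 16) × 5 = 36.4062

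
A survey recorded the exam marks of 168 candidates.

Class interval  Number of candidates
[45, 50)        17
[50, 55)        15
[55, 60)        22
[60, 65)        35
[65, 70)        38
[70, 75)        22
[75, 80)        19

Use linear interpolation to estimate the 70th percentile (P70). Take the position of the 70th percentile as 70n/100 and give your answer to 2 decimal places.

Cumulative frequencies: 17, 32, 54, 89, 127, 149, 168
n = 168; position = 70n/100 = 117.6.
This falls in the class [65, 70): L = 65, F = 89, f = 38, h = 5.
70th percentile ≈ 65 + ((117.6 − 89) / 38) × 5 = 68.7632

68.76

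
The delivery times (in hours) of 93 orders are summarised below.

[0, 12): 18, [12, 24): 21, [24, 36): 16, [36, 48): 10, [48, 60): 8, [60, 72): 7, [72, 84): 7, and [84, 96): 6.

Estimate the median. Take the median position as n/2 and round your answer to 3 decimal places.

29.625

Cumulative frequencies: 18, 39, 55, 65, 73, 80, 87, 93
n = 93; position = n/2 = 46.5.
This falls in the class [24, 36): L = 24, F = 39, f = 16, h = 12.
Median ≈ 24 + ((46.5 − 39) / 16) × 12 = 29.6250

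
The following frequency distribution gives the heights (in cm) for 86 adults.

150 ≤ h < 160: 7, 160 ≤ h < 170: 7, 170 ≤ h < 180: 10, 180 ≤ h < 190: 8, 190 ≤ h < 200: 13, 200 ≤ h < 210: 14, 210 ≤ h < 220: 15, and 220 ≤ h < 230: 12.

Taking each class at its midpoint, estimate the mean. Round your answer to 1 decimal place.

195.3

Midpoints: 155, 165, 175, 185, 195, 205, 215, 225
Σfm = 7×155 + 7×165 + 10×175 + 8×185 + 13×195 + 14×205 + 15×215 + 12×225 = 16800
n = Σf = 86
Mean = 16800 / 86 = 195.3488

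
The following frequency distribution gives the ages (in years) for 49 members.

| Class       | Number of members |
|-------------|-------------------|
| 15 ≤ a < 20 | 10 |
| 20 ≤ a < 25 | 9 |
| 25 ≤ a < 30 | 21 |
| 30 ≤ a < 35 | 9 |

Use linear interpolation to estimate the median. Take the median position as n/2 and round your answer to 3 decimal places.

26.310

Cumulative frequencies: 10, 19, 40, 49
n = 49; position = n/2 = 24.5.
This falls in the class 25 ≤ a < 30: L = 25, F = 19, f = 21, h = 5.
Median ≈ 25 + ((24.5 − 19) / 21) × 5 = 26.3095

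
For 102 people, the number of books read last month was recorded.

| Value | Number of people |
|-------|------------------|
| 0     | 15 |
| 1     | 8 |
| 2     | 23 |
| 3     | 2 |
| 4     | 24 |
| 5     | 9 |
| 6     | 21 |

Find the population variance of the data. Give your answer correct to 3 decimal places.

4.262

Values: 0, 1, 2, 3, 4, 5, 6
n = 102, Σfx = 327, mean = 3.2059
Σfx² = 1483
Σf(x − x̄)² = Σfx² − (Σfx)²/n = 1483 − 327²/102 = 434.6765
Population variance = 434.6765 / 102 = 4.2615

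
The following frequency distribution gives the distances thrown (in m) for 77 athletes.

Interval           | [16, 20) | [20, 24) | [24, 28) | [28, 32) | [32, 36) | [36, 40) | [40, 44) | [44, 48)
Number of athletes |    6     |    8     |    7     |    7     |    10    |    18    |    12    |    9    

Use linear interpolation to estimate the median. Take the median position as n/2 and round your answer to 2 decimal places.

Cumulative frequencies: 6, 14, 21, 28, 38, 56, 68, 77
n = 77; position = n/2 = 38.5.
This falls in the class [36, 40): L = 36, F = 38, f = 18, h = 4.
Median ≈ 36 + ((38.5 − 38) / 18) × 4 = 36.1111

36.11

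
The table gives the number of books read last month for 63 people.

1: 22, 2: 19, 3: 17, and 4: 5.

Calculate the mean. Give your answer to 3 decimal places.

2.079

Values: 1, 2, 3, 4
Σfx = 22×1 + 19×2 + 17×3 + 5×4 = 131
n = Σf = 63
Mean = 131 / 63 = 2.0794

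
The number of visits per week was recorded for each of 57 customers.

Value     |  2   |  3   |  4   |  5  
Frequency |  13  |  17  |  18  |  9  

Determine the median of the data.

Cumulative frequencies: 13, 30, 48, 57
n = 57, so the median is the value in position (n+1)/2 = 29.
Position 29 falls at value 3.

3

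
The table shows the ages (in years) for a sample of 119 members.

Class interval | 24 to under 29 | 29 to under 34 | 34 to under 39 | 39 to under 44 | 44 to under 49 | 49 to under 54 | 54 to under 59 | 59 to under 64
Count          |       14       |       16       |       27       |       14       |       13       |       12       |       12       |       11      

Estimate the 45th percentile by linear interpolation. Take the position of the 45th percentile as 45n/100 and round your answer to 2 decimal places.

38.36

Cumulative frequencies: 14, 30, 57, 71, 84, 96, 108, 119
n = 119; position = 45n/100 = 53.55.
This falls in the class 34 to under 39: L = 34, F = 30, f = 27, h = 5.
45th percentile ≈ 34 + ((53.55 − 30) / 27) × 5 = 38.3611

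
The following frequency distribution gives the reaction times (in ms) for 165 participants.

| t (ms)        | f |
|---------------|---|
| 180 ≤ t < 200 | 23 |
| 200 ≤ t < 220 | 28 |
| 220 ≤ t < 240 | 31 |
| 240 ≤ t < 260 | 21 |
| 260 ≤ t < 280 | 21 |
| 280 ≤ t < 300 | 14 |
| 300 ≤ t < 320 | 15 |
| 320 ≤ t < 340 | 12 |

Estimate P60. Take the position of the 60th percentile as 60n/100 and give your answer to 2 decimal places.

256.19

Cumulative frequencies: 23, 51, 82, 103, 124, 138, 153, 165
n = 165; position = 60n/100 = 99.
This falls in the class 240 ≤ t < 260: L = 240, F = 82, f = 21, h = 20.
60th percentile ≈ 240 + ((99 − 82) / 21) × 20 = 256.1905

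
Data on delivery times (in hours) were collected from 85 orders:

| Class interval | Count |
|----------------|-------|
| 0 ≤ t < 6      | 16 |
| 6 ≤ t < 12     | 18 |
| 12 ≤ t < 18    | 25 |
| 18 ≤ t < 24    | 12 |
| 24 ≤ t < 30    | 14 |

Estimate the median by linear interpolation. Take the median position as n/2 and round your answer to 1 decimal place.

14.0

Cumulative frequencies: 16, 34, 59, 71, 85
n = 85; position = n/2 = 42.5.
This falls in the class 12 ≤ t < 18: L = 12, F = 34, f = 25, h = 6.
Median ≈ 12 + ((42.5 − 34) / 25) × 6 = 14.0400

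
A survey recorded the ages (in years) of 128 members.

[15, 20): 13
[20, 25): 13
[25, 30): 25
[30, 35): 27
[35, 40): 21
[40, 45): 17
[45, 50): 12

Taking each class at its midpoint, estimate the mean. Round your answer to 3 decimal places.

32.539

Midpoints: 17.5, 22.5, 27.5, 32.5, 37.5, 42.5, 47.5
Σfm = 13×17.5 + 13×22.5 + 25×27.5 + 27×32.5 + 21×37.5 + 17×42.5 + 12×47.5 = 4165
n = Σf = 128
Mean = 4165 / 128 = 32.5391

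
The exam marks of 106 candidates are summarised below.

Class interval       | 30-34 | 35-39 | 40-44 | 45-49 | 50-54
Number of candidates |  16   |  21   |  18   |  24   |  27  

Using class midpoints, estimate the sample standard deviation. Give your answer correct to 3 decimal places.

Midpoints: 32, 37, 42, 47, 52
n = 106, Σfm = 4577, mean = 43.1792
Σfm² = 202909
Σf(m − x̄)² = Σfm² − (Σfm)²/n = 202909 − 4577²/106 = 5277.5943
Sample variance = 5277.5943 / 105 = 50.2628
Standard deviation = √50.2628 = 7.0896

7.090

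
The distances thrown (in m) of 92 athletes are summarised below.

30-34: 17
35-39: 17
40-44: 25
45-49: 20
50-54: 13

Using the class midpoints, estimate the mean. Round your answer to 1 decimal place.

Midpoints: 32, 37, 42, 47, 52
Σfm = 17×32 + 17×37 + 25×42 + 20×47 + 13×52 = 3839
n = Σf = 92
Mean = 3839 / 92 = 41.7283

41.7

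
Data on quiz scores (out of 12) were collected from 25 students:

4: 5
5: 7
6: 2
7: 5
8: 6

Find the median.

6

Cumulative frequencies: 5, 12, 14, 19, 25
n = 25, so the median is the value in position (n+1)/2 = 13.
Position 13 falls at value 6.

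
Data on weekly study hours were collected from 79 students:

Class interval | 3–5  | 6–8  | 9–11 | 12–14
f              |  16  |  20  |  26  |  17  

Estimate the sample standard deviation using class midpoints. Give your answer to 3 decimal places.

3.141

Midpoints: 4, 7, 10, 13
n = 79, Σfm = 685, mean = 8.6709
Σfm² = 6709
Σf(m − x̄)² = Σfm² − (Σfm)²/n = 6709 − 685²/79 = 769.4430
Sample variance = 769.4430 / 78 = 9.8647
Standard deviation = √9.8647 = 3.1408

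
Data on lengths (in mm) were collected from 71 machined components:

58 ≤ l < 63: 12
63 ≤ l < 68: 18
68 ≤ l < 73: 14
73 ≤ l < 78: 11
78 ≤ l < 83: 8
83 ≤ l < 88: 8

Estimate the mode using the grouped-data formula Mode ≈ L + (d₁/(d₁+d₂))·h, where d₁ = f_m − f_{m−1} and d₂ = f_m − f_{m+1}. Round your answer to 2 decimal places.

66.00

Modal class: 63 ≤ l < 68 (highest frequency 18).
d₁ = 18 − 12 = 6, d₂ = 18 − 14 = 4
Mode ≈ 63 + (6/(6+4)) × 5 = 63 + 3.0000 = 66.0000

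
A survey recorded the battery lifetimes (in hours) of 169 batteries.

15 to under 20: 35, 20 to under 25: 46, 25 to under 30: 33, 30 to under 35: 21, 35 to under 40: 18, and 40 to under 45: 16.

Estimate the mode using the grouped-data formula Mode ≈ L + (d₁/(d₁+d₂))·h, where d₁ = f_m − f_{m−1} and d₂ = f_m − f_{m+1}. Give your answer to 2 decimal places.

Modal class: 20 to under 25 (highest frequency 46).
d₁ = 46 − 35 = 11, d₂ = 46 − 33 = 13
Mode ≈ 20 + (11/(11+13)) × 5 = 20 + 2.2917 = 22.2917

22.29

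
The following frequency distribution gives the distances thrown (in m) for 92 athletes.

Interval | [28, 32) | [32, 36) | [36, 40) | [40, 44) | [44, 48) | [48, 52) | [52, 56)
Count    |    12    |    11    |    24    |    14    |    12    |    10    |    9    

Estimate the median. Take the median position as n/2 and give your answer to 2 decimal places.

Cumulative frequencies: 12, 23, 47, 61, 73, 83, 92
n = 92; position = n/2 = 46.
This falls in the class [36, 40): L = 36, F = 23, f = 24, h = 4.
Median ≈ 36 + ((46 − 23) / 24) × 4 = 39.8333

39.83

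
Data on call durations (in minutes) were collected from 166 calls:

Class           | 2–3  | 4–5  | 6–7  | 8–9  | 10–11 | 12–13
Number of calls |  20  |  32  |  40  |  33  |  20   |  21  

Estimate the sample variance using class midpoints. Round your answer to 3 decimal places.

Midpoints: 2.5, 4.5, 6.5, 8.5, 10.5, 12.5
n = 166, Σfm = 1207, mean = 7.2711
Σfm² = 10333.5
Σf(m − x̄)² = Σfm² − (Σfm)²/n = 10333.5 − 1207²/166 = 1557.3012
Sample variance = 1557.3012 / 165 = 9.4382

9.438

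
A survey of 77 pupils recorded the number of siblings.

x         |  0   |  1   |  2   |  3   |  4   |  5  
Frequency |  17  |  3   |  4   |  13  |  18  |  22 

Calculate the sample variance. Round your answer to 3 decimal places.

3.618

Values: 0, 1, 2, 3, 4, 5
n = 77, Σfx = 232, mean = 3.0130
Σfx² = 974
Σf(x − x̄)² = Σfx² − (Σfx)²/n = 974 − 232²/77 = 274.9870
Sample variance = 274.9870 / 76 = 3.6183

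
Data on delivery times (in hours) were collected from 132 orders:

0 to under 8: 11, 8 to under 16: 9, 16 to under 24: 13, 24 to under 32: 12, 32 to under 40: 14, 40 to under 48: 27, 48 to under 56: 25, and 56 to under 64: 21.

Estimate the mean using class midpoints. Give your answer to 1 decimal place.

37.9

Midpoints: 4, 12, 20, 28, 36, 44, 52, 60
Σfm = 11×4 + 9×12 + 13×20 + 12×28 + 14×36 + 27×44 + 25×52 + 21×60 = 5000
n = Σf = 132
Mean = 5000 / 132 = 37.8788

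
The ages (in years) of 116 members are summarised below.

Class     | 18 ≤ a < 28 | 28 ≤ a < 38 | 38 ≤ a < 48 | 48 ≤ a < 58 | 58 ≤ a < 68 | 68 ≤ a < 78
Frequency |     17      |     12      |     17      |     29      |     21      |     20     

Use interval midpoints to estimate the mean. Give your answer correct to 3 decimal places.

Midpoints: 23, 33, 43, 53, 63, 73
Σfm = 17×23 + 12×33 + 17×43 + 29×53 + 21×63 + 20×73 = 5838
n = Σf = 116
Mean = 5838 / 116 = 50.3276

50.328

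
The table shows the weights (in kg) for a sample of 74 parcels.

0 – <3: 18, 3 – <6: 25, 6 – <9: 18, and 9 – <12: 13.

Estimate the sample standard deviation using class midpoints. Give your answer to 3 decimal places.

Midpoints: 1.5, 4.5, 7.5, 10.5
n = 74, Σfm = 411, mean = 5.5541
Σfm² = 2992.5
Σf(m − x̄)² = Σfm² − (Σfm)²/n = 2992.5 − 411²/74 = 709.7838
Sample variance = 709.7838 / 73 = 9.7231
Standard deviation = √9.7231 = 3.1182

3.118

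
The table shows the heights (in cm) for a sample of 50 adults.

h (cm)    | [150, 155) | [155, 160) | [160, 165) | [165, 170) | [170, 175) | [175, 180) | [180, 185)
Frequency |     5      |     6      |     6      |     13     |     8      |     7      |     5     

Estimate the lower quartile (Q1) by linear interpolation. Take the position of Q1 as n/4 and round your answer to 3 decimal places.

161.250

Cumulative frequencies: 5, 11, 17, 30, 38, 45, 50
n = 50; position = n/4 = 12.5.
This falls in the class [160, 165): L = 160, F = 11, f = 6, h = 5.
Lower quartile ≈ 160 + ((12.5 − 11) / 6) × 5 = 161.2500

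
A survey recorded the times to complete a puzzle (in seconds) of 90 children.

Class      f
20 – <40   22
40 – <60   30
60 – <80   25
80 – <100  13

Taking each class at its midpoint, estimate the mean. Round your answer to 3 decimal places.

56.444

Midpoints: 30, 50, 70, 90
Σfm = 22×30 + 30×50 + 25×70 + 13×90 = 5080
n = Σf = 90
Mean = 5080 / 90 = 56.4444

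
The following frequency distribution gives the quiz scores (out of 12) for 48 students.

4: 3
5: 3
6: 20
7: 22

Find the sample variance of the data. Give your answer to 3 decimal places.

0.712

Values: 4, 5, 6, 7
n = 48, Σfx = 301, mean = 6.2708
Σfx² = 1921
Σf(x − x̄)² = Σfx² − (Σfx)²/n = 1921 − 301²/48 = 33.4792
Sample variance = 33.4792 / 47 = 0.7123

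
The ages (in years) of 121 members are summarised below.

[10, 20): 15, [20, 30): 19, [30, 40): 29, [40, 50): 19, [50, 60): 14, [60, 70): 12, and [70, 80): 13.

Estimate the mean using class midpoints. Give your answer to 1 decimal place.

42.1

Midpoints: 15, 25, 35, 45, 55, 65, 75
Σfm = 15×15 + 19×25 + 29×35 + 19×45 + 14×55 + 12×65 + 13×75 = 5095
n = Σf = 121
Mean = 5095 / 121 = 42.1074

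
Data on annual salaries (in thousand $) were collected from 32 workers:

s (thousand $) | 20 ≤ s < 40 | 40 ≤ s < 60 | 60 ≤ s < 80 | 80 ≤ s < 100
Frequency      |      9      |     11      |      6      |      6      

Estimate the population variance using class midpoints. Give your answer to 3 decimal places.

Midpoints: 30, 50, 70, 90
n = 32, Σfm = 1780, mean = 55.6250
Σfm² = 113600
Σf(m − x̄)² = Σfm² − (Σfm)²/n = 113600 − 1780²/32 = 14587.5000
Population variance = 14587.5000 / 32 = 455.8594

455.859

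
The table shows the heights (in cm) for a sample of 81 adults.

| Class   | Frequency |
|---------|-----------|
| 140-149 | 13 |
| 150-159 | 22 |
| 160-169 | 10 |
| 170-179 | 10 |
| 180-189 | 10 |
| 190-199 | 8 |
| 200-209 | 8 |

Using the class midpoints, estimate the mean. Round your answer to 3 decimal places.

Midpoints: 144.5, 154.5, 164.5, 174.5, 184.5, 194.5, 204.5
Σfm = 13×144.5 + 22×154.5 + 10×164.5 + 10×174.5 + 10×184.5 + 8×194.5 + 8×204.5 = 13704.5
n = Σf = 81
Mean = 13704.5 / 81 = 169.1914

169.191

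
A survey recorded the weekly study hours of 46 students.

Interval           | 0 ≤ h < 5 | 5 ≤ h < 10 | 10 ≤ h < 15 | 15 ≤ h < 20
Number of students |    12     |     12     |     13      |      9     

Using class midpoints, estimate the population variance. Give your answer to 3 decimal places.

Midpoints: 2.5, 7.5, 12.5, 17.5
n = 46, Σfm = 440, mean = 9.5652
Σfm² = 5537.5
Σf(m − x̄)² = Σfm² − (Σfm)²/n = 5537.5 − 440²/46 = 1328.8043
Population variance = 1328.8043 / 46 = 28.8871

28.887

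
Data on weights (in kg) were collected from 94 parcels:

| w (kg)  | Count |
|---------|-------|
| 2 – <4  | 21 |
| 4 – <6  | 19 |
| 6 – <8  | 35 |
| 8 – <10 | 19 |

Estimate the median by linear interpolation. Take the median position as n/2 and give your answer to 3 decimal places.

6.400

Cumulative frequencies: 21, 40, 75, 94
n = 94; position = n/2 = 47.
This falls in the class 6 – <8: L = 6, F = 40, f = 35, h = 2.
Median ≈ 6 + ((47 − 40) / 35) × 2 = 6.4000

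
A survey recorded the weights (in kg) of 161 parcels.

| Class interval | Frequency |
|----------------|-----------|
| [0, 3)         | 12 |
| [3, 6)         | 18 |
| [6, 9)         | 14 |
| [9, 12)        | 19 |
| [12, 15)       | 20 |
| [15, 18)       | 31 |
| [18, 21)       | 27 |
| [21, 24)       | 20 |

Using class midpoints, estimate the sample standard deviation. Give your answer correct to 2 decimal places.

6.49

Midpoints: 1.5, 4.5, 7.5, 10.5, 13.5, 16.5, 19.5, 22.5
n = 161, Σfm = 2161.5, mean = 13.4255
Σfm² = 35750.25
Σf(m − x̄)² = Σfm² − (Σfm)²/n = 35750.25 − 2161.5²/161 = 6731.1056
Sample variance = 6731.1056 / 160 = 42.0694
Standard deviation = √42.0694 = 6.4861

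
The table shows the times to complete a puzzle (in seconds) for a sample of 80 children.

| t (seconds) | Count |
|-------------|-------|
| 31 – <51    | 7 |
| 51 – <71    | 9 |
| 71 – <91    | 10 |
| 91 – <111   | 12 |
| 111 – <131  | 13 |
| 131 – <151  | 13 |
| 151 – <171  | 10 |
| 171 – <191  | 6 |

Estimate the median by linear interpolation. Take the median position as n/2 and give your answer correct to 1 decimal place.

114.1

Cumulative frequencies: 7, 16, 26, 38, 51, 64, 74, 80
n = 80; position = n/2 = 40.
This falls in the class 111 – <131: L = 111, F = 38, f = 13, h = 20.
Median ≈ 111 + ((40 − 38) / 13) × 20 = 114.0769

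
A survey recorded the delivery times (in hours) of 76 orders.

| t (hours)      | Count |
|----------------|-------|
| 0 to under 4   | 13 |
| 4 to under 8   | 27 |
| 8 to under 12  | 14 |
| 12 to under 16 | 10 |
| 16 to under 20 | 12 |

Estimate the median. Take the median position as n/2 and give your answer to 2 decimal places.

Cumulative frequencies: 13, 40, 54, 64, 76
n = 76; position = n/2 = 38.
This falls in the class 4 to under 8: L = 4, F = 13, f = 27, h = 4.
Median ≈ 4 + ((38 − 13) / 27) × 4 = 7.7037

7.70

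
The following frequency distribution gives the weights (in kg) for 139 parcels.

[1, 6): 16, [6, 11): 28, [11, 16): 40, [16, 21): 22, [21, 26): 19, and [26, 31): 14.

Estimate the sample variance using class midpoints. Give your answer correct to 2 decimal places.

Midpoints: 3.5, 8.5, 13.5, 18.5, 23.5, 28.5
n = 139, Σfm = 2086.5, mean = 15.0108
Σfm² = 38902.75
Σf(m − x̄)² = Σfm² − (Σfm)²/n = 38902.75 − 2086.5²/139 = 7582.7338
Sample variance = 7582.7338 / 138 = 54.9473

54.95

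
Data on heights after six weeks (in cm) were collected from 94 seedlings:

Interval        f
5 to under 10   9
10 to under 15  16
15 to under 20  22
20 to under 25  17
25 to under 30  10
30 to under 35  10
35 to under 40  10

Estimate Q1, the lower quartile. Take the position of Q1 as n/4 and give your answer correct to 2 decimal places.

14.53

Cumulative frequencies: 9, 25, 47, 64, 74, 84, 94
n = 94; position = n/4 = 23.5.
This falls in the class 10 to under 15: L = 10, F = 9, f = 16, h = 5.
Lower quartile ≈ 10 + ((23.5 − 9) / 16) × 5 = 14.5312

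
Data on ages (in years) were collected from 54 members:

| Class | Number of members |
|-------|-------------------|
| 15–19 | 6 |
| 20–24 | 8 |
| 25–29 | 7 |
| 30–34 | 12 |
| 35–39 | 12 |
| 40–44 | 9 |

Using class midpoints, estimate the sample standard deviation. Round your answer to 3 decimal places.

8.090

Midpoints: 17, 22, 27, 32, 37, 42
n = 54, Σfm = 1673, mean = 30.9815
Σfm² = 55301
Σf(m − x̄)² = Σfm² − (Σfm)²/n = 55301 − 1673²/54 = 3468.9815
Sample variance = 3468.9815 / 53 = 65.4525
Standard deviation = √65.4525 = 8.0903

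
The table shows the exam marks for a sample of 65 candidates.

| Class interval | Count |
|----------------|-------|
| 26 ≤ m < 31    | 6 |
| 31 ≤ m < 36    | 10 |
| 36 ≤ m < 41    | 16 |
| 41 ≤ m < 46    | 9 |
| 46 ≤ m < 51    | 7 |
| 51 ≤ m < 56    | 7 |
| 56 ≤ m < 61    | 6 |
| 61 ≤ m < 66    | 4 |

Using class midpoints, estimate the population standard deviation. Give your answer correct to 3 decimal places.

Midpoints: 28.5, 33.5, 38.5, 43.5, 48.5, 53.5, 58.5, 63.5
n = 65, Σfm = 2832.5, mean = 43.5769
Σfm² = 130006.25
Σf(m − x̄)² = Σfm² − (Σfm)²/n = 130006.25 − 2832.5²/65 = 6574.6154
Population variance = 6574.6154 / 65 = 101.1479
Standard deviation = √101.1479 = 10.0572

10.057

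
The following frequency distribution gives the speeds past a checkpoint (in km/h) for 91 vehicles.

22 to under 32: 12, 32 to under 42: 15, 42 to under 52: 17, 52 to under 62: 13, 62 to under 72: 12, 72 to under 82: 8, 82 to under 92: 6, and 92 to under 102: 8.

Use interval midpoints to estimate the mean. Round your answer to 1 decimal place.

56.5

Midpoints: 27, 37, 47, 57, 67, 77, 87, 97
Σfm = 12×27 + 15×37 + 17×47 + 13×57 + 12×67 + 8×77 + 6×87 + 8×97 = 5137
n = Σf = 91
Mean = 5137 / 91 = 56.4505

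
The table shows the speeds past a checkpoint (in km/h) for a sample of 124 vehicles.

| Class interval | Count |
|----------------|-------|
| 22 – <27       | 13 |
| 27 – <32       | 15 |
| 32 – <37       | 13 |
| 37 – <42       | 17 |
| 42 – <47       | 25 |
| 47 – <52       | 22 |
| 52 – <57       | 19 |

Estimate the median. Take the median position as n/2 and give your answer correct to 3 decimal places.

42.800

Cumulative frequencies: 13, 28, 41, 58, 83, 105, 124
n = 124; position = n/2 = 62.
This falls in the class 42 – <47: L = 42, F = 58, f = 25, h = 5.
Median ≈ 42 + ((62 − 58) / 25) × 5 = 42.8000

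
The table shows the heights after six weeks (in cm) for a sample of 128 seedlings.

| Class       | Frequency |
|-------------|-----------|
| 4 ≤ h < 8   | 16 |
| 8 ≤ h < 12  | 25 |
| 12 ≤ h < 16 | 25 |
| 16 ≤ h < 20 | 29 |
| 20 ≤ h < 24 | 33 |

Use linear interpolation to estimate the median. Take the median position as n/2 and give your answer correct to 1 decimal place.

Cumulative frequencies: 16, 41, 66, 95, 128
n = 128; position = n/2 = 64.
This falls in the class 12 ≤ h < 16: L = 12, F = 41, f = 25, h = 4.
Median ≈ 12 + ((64 − 41) / 25) × 4 = 15.6800

15.7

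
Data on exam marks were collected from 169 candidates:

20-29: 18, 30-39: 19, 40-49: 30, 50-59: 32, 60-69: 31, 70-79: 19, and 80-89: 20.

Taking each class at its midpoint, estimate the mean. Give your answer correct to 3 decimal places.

Midpoints: 24.5, 34.5, 44.5, 54.5, 64.5, 74.5, 84.5
Σfm = 18×24.5 + 19×34.5 + 30×44.5 + 32×54.5 + 31×64.5 + 19×74.5 + 20×84.5 = 9280.5
n = Σf = 169
Mean = 9280.5 / 169 = 54.9142

54.914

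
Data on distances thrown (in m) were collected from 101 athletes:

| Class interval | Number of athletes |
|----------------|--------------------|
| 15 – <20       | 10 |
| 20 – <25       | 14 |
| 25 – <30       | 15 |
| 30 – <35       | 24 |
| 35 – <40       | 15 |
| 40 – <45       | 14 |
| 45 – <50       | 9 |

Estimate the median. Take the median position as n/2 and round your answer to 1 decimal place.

32.4

Cumulative frequencies: 10, 24, 39, 63, 78, 92, 101
n = 101; position = n/2 = 50.5.
This falls in the class 30 – <35: L = 30, F = 39, f = 24, h = 5.
Median ≈ 30 + ((50.5 − 39) / 24) × 5 = 32.3958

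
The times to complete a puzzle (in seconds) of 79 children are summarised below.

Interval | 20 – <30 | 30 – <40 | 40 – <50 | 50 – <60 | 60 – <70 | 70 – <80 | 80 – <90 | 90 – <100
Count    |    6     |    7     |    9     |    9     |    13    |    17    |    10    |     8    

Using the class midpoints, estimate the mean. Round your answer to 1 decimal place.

Midpoints: 25, 35, 45, 55, 65, 75, 85, 95
Σfm = 6×25 + 7×35 + 9×45 + 9×55 + 13×65 + 17×75 + 10×85 + 8×95 = 5025
n = Σf = 79
Mean = 5025 / 79 = 63.6076

63.6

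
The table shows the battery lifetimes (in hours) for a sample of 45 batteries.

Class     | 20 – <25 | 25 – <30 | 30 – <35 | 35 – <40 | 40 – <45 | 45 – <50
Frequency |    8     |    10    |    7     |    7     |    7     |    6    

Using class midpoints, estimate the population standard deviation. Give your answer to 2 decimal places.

8.41

Midpoints: 22.5, 27.5, 32.5, 37.5, 42.5, 47.5
n = 45, Σfm = 1527.5, mean = 33.9444
Σfm² = 55031.25
Σf(m − x̄)² = Σfm² − (Σfm)²/n = 55031.25 − 1527.5²/45 = 3181.1111
Population variance = 3181.1111 / 45 = 70.6914
Standard deviation = √70.6914 = 8.4078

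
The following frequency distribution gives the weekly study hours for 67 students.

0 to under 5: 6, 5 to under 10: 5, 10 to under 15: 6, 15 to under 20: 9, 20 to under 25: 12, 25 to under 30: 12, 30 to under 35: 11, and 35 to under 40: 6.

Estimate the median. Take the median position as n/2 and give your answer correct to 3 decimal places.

Cumulative frequencies: 6, 11, 17, 26, 38, 50, 61, 67
n = 67; position = n/2 = 33.5.
This falls in the class 20 to under 25: L = 20, F = 26, f = 12, h = 5.
Median ≈ 20 + ((33.5 − 26) / 12) × 5 = 23.1250

23.125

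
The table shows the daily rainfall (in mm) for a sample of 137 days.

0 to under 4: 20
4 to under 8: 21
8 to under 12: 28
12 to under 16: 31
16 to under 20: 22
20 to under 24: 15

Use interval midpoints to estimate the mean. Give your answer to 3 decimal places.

11.723

Midpoints: 2, 6, 10, 14, 18, 22
Σfm = 20×2 + 21×6 + 28×10 + 31×14 + 22×18 + 15×22 = 1606
n = Σf = 137
Mean = 1606 / 137 = 11.7226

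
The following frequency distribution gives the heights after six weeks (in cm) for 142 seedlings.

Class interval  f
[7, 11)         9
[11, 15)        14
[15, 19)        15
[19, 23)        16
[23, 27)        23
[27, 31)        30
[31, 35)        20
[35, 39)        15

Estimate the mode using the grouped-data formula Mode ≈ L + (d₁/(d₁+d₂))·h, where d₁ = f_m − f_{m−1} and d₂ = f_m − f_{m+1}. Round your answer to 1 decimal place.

28.6

Modal class: [27, 31) (highest frequency 30).
d₁ = 30 − 23 = 7, d₂ = 30 − 20 = 10
Mode ≈ 27 + (7/(7+10)) × 4 = 27 + 1.6471 = 28.6471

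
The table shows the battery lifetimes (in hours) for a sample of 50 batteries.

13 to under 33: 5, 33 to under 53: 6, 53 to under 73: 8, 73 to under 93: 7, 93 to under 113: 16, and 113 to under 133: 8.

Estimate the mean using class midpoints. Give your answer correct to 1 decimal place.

81.8

Midpoints: 23, 43, 63, 83, 103, 123
Σfm = 5×23 + 6×43 + 8×63 + 7×83 + 16×103 + 8×123 = 4090
n = Σf = 50
Mean = 4090 / 50 = 81.8000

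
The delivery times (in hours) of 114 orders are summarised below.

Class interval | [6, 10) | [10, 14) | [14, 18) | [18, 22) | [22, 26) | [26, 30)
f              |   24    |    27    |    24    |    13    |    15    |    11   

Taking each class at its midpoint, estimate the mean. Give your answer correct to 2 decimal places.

Midpoints: 8, 12, 16, 20, 24, 28
Σfm = 24×8 + 27×12 + 24×16 + 13×20 + 15×24 + 11×28 = 1828
n = Σf = 114
Mean = 1828 / 114 = 16.0351

16.04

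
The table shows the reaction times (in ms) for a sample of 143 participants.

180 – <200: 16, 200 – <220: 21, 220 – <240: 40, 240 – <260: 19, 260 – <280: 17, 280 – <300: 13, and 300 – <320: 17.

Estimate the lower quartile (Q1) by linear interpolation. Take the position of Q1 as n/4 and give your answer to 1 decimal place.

Cumulative frequencies: 16, 37, 77, 96, 113, 126, 143
n = 143; position = n/4 = 35.75.
This falls in the class 200 – <220: L = 200, F = 16, f = 21, h = 20.
Lower quartile ≈ 200 + ((35.75 − 16) / 21) × 20 = 218.8095

218.8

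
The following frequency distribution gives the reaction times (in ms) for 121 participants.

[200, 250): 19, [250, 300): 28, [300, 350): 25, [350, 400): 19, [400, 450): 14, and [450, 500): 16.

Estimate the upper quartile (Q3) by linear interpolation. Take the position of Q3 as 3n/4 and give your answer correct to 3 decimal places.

399.342

Cumulative frequencies: 19, 47, 72, 91, 105, 121
n = 121; position = 3n/4 = 90.75.
This falls in the class [350, 400): L = 350, F = 72, f = 19, h = 50.
Upper quartile ≈ 350 + ((90.75 − 72) / 19) × 50 = 399.3421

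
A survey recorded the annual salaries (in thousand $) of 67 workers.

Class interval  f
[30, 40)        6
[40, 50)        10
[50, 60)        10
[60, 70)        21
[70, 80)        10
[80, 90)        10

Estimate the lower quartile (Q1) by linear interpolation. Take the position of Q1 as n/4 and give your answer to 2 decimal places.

50.75

Cumulative frequencies: 6, 16, 26, 47, 57, 67
n = 67; position = n/4 = 16.75.
This falls in the class [50, 60): L = 50, F = 16, f = 10, h = 10.
Lower quartile ≈ 50 + ((16.75 − 16) / 10) × 10 = 50.7500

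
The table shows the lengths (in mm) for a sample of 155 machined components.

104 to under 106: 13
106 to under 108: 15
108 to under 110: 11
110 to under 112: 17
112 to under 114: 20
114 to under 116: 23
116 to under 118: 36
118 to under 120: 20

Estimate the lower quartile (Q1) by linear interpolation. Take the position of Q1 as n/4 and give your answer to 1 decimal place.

Cumulative frequencies: 13, 28, 39, 56, 76, 99, 135, 155
n = 155; position = n/4 = 38.75.
This falls in the class 108 to under 110: L = 108, F = 28, f = 11, h = 2.
Lower quartile ≈ 108 + ((38.75 − 28) / 11) × 2 = 109.9545

110.0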